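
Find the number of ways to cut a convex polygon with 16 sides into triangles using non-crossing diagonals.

The number of triangulations of a 16-gon is the Catalan number C_14 (index = sides − 2).
C_14 = C(28,14)/15 = 40116600/15 = 2674440.

2674440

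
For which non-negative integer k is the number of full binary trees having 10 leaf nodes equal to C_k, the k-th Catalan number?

A full binary tree with L leaves has L−1 internal nodes and is counted by C_{L−1}; L = 10 gives C_9.

9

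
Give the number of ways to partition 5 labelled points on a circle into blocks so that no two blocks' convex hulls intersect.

42

The non-crossing partitions of [5] form a lattice of size C_5.
C_5 = 42.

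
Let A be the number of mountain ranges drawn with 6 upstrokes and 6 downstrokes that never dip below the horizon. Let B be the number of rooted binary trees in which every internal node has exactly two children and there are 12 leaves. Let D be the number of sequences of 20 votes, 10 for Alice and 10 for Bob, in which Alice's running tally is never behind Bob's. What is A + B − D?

42122

Dyck paths of semilength n (length 2n) are counted by C_n; here n = 6. So A = C_6 = 132.
A full binary tree with L leaves has L−1 internal nodes and is counted by C_{L−1}; L = 12 gives C_11. So B = C_11 = 58786.
Reading a vote for the leader as '(' and for the other as ')' turns such a sequence into a balanced string of 10 pairs, so the count is C_10. So D = C_10 = 16796.
A + B − D = 132 + 58786 − 16796 = 42122.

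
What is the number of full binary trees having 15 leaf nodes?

2674440

Full binary trees with 15 leaves have 15−1 = 14 internal nodes, so there are C_14 of them.
C_14 = C(28,14)/15 = 40116600/15 = 2674440.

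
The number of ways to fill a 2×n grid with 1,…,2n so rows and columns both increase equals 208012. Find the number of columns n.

Standard Young tableaux of shape 2×n are counted by C_n. Since C_12 = 208012, the index is 12.

12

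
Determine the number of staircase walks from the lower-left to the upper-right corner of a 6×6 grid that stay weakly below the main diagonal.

132

Sub-diagonal monotone paths from (0,0) to (6,6) biject with Dyck paths of semilength 6, giving C_6.
C_6 = C(12,6)/7 = 924/7 = 132.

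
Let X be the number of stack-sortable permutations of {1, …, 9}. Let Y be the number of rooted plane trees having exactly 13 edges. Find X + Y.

747762

Stack-sortable permutations are exactly the 231-avoiding ones, counted by C_n; here n = 9. So X = C_9 = 4862.
Rooted ordered trees with n edges are counted by C_n; here n = 13. So Y = C_13 = 742900.
X + Y = 4862 + 742900 = 747762.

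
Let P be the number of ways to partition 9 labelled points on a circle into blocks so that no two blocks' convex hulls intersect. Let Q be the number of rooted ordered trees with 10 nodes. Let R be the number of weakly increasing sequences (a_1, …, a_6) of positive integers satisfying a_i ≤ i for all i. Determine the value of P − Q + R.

132

Non-crossing partitions of an n-element set are counted by C_n; here n = 9. So P = C_9 = 4862.
A rooted plane tree on 10 nodes has 9 edges, and such trees are counted by C_9. So Q = C_9 = 4862.
Such sub-staircase sequences of length n are counted by C_n; here n = 6. So R = C_6 = 132.
P − Q + R = 4862 − 4862 + 132 = 132.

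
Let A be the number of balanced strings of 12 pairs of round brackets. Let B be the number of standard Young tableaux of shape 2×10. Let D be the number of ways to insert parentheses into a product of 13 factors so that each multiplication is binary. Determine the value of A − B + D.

399228

Balanced strings of n pairs of brackets are counted by C_n; here n = 12. So A = C_12 = 208012.
By the hook-length formula (or a Dyck-path bijection), SYT of shape 2×10 number C_10. So B = C_10 = 16796.
Ways to associate a product of 13 factors correspond to binary trees on 13 leaves, so the count is C_12. So D = C_12 = 208012.
A − B + D = 208012 − 16796 + 208012 = 399228.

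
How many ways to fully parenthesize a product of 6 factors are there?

Ways to associate a product of 6 factors correspond to binary trees on 6 leaves, so the count is C_5.
C_5 = C(10,5)/6 = 252/6 = 42.

42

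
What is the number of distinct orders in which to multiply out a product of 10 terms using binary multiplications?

Bracketing 10 factors into binary products is counted by C_{10−1} = C_9.
C_9 = C_8 · 2(2·8+1)/(8+2) = 1430 · 34/10 = 4862.

4862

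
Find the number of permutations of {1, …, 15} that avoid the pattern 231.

Permutations of [n] avoiding any single length-3 pattern are counted by C_n; here n = 15.
C_15 = C(30,15)/16 = 155117520/16 = 9694845.

9694845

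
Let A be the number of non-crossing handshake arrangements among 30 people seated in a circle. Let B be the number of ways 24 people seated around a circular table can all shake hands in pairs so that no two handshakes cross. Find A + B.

9902857

With 30 = 2·15 people, non-crossing handshake pairings are non-crossing perfect matchings on a circle, counted by C_15. So A = C_15 = 9694845.
Non-crossing handshake pairings of 2n people are counted by C_n; 24 people gives n = 12. So B = C_12 = 208012.
A + B = 9694845 + 208012 = 9902857.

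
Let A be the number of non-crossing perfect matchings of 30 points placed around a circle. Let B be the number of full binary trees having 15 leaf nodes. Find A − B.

Pairing 30 circle points by 15 non-crossing chords gives C_15 matchings. So A = C_15 = 9694845.
A full binary tree with L leaves has L−1 internal nodes and is counted by C_{L−1}; L = 15 gives C_14. So B = C_14 = 2674440.
A − B = 9694845 − 2674440 = 7020405.

7020405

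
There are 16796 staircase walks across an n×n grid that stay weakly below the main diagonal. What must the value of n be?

10

Such diagonal-avoiding paths in an n×n grid are counted by C_n; 16796 = C_10.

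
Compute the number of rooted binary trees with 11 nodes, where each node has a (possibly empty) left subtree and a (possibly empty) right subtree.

There are C_n binary search tree shapes on n keys; with n = 11 that is C_11.
C_11 = 58786.

58786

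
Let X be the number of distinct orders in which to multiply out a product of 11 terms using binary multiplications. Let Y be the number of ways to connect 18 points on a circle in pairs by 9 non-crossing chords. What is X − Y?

11934

Parenthesizations of m factors correspond to full binary trees with m leaves, counted by C_{m−1}; m = 11 gives C_10. So X = C_10 = 16796.
Pairing 18 circle points by 9 non-crossing chords gives C_9 matchings. So Y = C_9 = 4862.
X − Y = 16796 − 4862 = 11934.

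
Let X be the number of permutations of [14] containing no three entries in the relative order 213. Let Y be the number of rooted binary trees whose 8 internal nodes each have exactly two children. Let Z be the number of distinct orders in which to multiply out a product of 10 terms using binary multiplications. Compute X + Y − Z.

Permutations of [n] avoiding any single length-3 pattern are counted by C_n; here n = 14. So X = C_14 = 2674440.
The number of full binary trees on 8 internal nodes is the Catalan number C_8. So Y = C_8 = 1430.
Bracketing 10 factors into binary products is counted by C_{10−1} = C_9. So Z = C_9 = 4862.
X + Y − Z = 2674440 + 1430 − 4862 = 2671008.

2671008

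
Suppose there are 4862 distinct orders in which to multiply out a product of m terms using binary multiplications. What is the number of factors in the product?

10

Parenthesizations of m factors are counted by C_{m−1}, and C_9 = 4862.
So the index is 9, and the number of factors is 9 + 1 = 10.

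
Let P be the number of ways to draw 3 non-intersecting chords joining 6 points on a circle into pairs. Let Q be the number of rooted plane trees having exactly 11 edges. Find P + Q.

Pairing 6 circle points by 3 non-crossing chords gives C_3 matchings. So P = C_3 = 5.
A rooted plane tree with 11 edges has 12 nodes, and the count is C_11. So Q = C_11 = 58786.
P + Q = 5 + 58786 = 58791.

58791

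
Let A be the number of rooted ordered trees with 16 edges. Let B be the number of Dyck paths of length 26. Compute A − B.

34614770

A rooted plane tree with 16 edges has 17 nodes, and the count is C_16. So A = C_16 = 35357670.
A Dyck path with 13 up-steps and 13 down-steps has semilength 13, so there are C_13 of them. So B = C_13 = 742900.
A − B = 35357670 − 742900 = 34614770.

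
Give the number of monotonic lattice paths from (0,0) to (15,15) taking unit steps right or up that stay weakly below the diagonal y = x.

Monotone paths in an n×n grid that stay weakly below the diagonal are counted by C_n; here n = 15.
C_15 = C(30,15)/16 = 155117520/16 = 9694845.

9694845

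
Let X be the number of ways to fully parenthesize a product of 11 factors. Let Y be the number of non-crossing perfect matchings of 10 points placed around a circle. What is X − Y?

Bracketing 11 factors into binary products is counted by C_{11−1} = C_10. So X = C_10 = 16796.
Pairing 10 circle points by 5 non-crossing chords gives C_5 matchings. So Y = C_5 = 42.
X − Y = 16796 − 42 = 16754.

16754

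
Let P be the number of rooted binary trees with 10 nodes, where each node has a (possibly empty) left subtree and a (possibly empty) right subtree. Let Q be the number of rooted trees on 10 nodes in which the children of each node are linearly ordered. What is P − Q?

11934

Binary trees (left/right distinguished) on n nodes are counted by C_n; here n = 10. So P = C_10 = 16796.
A rooted plane tree on 10 nodes has 9 edges, and such trees are counted by C_9. So Q = C_9 = 4862.
P − Q = 16796 − 4862 = 11934.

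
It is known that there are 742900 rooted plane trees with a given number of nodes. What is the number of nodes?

Rooted ordered trees on m nodes are counted by C_{m−1}, and C_13 = 742900.
So the index is 13, and the number of nodes is 13 + 1 = 14.

14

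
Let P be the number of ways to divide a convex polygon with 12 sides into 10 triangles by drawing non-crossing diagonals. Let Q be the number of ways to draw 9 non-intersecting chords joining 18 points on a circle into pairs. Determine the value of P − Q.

11934

Triangulations of a convex m-gon are counted by C_{m−2}; with m = 12 this is C_10. So P = C_10 = 16796.
Non-crossing perfect matchings of 2n points on a circle are counted by C_n; with 18 points, n = 9. So Q = C_9 = 4862.
P − Q = 16796 − 4862 = 11934.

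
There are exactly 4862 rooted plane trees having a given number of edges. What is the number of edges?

Rooted ordered trees with n edges are counted by C_n. The Catalan number equal to 4862 is C_9.

9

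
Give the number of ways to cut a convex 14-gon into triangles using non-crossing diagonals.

208012

Triangulations of a convex m-gon are counted by C_{m−2}; with m = 14 this is C_12.
C_12 = C_11 · 2(2·11+1)/(11+2) = 58786 · 46/13 = 208012.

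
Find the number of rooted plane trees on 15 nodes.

A rooted plane tree on 15 nodes has 14 edges, and such trees are counted by C_14.
C_14 = C(28,14)/15 = 40116600/15 = 2674440.

2674440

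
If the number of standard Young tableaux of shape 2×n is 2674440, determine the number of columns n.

Standard Young tableaux of shape 2×n are counted by C_n. Since C_14 = 2674440, the index is 14.

14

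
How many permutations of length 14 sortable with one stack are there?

2674440

Stack-sortable permutations are exactly the 231-avoiding ones, counted by C_n; here n = 14.
C_14 = C(28,14)/15 = 40116600/15 = 2674440.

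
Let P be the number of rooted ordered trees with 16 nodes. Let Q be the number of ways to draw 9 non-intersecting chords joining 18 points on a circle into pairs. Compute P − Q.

9689983

A rooted plane tree on 16 nodes has 15 edges, and such trees are counted by C_15. So P = C_15 = 9694845.
Non-crossing perfect matchings of 2n points on a circle are counted by C_n; with 18 points, n = 9. So Q = C_9 = 4862.
P − Q = 9694845 − 4862 = 9689983.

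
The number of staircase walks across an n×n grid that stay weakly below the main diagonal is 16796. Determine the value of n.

Such diagonal-avoiding paths in an n×n grid are counted by C_n; 16796 = C_10.

10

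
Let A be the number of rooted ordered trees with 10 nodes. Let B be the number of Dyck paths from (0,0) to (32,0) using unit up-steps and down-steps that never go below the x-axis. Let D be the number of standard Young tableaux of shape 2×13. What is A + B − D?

34619632

A rooted plane tree on 10 nodes has 9 edges, and such trees are counted by C_9. So A = C_9 = 4862.
A Dyck path with 16 up-steps and 16 down-steps has semilength 16, so there are C_16 of them. So B = C_16 = 35357670.
By the hook-length formula (or a Dyck-path bijection), SYT of shape 2×13 number C_13. So D = C_13 = 742900.
A + B − D = 4862 + 35357670 − 742900 = 34619632.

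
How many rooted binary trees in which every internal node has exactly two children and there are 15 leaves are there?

2674440

A full binary tree with L leaves has L−1 internal nodes and is counted by C_{L−1}; L = 15 gives C_14.
C_14 = C(28,14)/15 = 40116600/15 = 2674440.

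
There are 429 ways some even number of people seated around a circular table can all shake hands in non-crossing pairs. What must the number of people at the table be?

14

Non-crossing handshake pairings of 2n people are counted by C_n. Since C_7 = 429, the index is 7.
So n = 7, and there are 2n = 14 people.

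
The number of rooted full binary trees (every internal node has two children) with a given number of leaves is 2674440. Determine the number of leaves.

Full binary trees with L leaves are counted by C_{L−1}; 2674440 = C_14.
So the index is 14, and the number of leaves is 14 + 1 = 15.

15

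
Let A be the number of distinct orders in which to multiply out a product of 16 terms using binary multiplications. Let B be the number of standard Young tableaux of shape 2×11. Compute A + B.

Ways to associate a product of 16 factors correspond to binary trees on 16 leaves, so the count is C_15. So A = C_15 = 9694845.
By the hook-length formula (or a Dyck-path bijection), SYT of shape 2×11 number C_11. So B = C_11 = 58786.
A + B = 9694845 + 58786 = 9753631.

9753631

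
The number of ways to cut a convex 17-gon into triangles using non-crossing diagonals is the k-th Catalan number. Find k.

15

The number of triangulations of a 17-gon is the Catalan number C_15 (index = sides − 2).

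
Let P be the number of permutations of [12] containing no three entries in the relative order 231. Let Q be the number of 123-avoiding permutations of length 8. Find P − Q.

206582

For any fixed pattern of length 3, the pattern-avoiding permutations of [12] number C_12. So P = C_12 = 208012.
For any fixed pattern of length 3, the pattern-avoiding permutations of [8] number C_8. So Q = C_8 = 1430.
P − Q = 208012 − 1430 = 206582.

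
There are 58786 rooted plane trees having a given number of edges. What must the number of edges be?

11

Rooted ordered trees with n edges are counted by C_n. Since C_11 = 58786, the index is 11.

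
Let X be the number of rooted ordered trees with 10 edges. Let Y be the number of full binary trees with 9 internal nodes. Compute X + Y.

A rooted plane tree with 10 edges has 11 nodes, and the count is C_10. So X = C_10 = 16796.
Full binary trees with n internal nodes are counted by C_n; here n = 9. So Y = C_9 = 4862.
X + Y = 16796 + 4862 = 21658.

21658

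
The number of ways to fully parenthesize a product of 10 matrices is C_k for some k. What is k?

9

Parenthesizations of m factors correspond to full binary trees with m leaves, counted by C_{m−1}; m = 10 gives C_9.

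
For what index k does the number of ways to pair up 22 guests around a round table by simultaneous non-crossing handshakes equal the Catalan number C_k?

11

With 22 = 2·11 people, non-crossing handshake pairings are non-crossing perfect matchings on a circle, counted by C_11.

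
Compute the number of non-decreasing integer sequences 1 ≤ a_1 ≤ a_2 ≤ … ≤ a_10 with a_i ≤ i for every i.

16796

Weakly increasing sequences with a_i ≤ i biject with Dyck paths of semilength 10, so there are C_10.
C_10 = C(20,10)/11 = 184756/11 = 16796.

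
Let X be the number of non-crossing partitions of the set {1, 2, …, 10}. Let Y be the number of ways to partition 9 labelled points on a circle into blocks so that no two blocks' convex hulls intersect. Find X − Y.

11934

The non-crossing partitions of [10] form a lattice of size C_10. So X = C_10 = 16796.
The non-crossing partitions of [9] form a lattice of size C_9. So Y = C_9 = 4862.
X − Y = 16796 − 4862 = 11934.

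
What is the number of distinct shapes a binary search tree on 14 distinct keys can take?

2674440

There are C_n binary search tree shapes on n keys; with n = 14 that is C_14.
C_14 = C(28,14)/15 = 40116600/15 = 2674440.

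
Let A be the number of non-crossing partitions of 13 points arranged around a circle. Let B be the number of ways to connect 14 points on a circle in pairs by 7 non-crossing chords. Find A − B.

Non-crossing partitions of an n-element set are counted by C_n; here n = 13. So A = C_13 = 742900.
Non-crossing perfect matchings of 2n points on a circle are counted by C_n; with 14 points, n = 7. So B = C_7 = 429.
A − B = 742900 − 429 = 742471.

742471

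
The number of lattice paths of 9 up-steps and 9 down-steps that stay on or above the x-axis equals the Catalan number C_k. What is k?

9

Dyck paths of semilength n (length 2n) are counted by C_n; here n = 9.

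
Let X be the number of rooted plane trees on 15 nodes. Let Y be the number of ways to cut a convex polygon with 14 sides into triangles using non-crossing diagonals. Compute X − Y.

A rooted plane tree on 15 nodes has 14 edges, and such trees are counted by C_14. So X = C_14 = 2674440.
The number of triangulations of a 14-gon is the Catalan number C_12 (index = sides − 2). So Y = C_12 = 208012.
X − Y = 2674440 − 208012 = 2466428.

2466428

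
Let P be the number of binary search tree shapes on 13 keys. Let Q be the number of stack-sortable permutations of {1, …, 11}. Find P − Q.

684114

Rooted binary trees with 13 nodes (each child slot possibly empty) number C_13. So P = C_13 = 742900.
Stack-sortable permutations are exactly the 231-avoiding ones, counted by C_n; here n = 11. So Q = C_11 = 58786.
P − Q = 742900 − 58786 = 684114.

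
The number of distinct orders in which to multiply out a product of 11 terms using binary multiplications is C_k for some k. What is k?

10

Parenthesizations of m factors correspond to full binary trees with m leaves, counted by C_{m−1}; m = 11 gives C_10.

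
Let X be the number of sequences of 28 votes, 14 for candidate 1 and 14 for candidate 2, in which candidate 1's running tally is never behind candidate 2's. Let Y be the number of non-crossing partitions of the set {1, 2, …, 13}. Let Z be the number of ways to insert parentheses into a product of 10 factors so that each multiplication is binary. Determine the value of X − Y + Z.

1936402

Ballot sequences with n votes each where one side never trails are Dyck words, counted by C_n; here n = 14. So X = C_14 = 2674440.
The non-crossing partitions of [13] form a lattice of size C_13. So Y = C_13 = 742900.
Parenthesizations of m factors correspond to full binary trees with m leaves, counted by C_{m−1}; m = 10 gives C_9. So Z = C_9 = 4862.
X − Y + Z = 2674440 − 742900 + 4862 = 1936402.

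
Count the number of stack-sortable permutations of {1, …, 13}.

Stack-sortable permutations are exactly the 231-avoiding ones, counted by C_n; here n = 13.
C_13 = 742900.

742900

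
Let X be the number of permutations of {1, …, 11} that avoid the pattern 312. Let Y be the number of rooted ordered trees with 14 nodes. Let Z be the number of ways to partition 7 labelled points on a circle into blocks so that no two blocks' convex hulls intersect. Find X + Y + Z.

802115

For any fixed pattern of length 3, the pattern-avoiding permutations of [11] number C_11. So X = C_11 = 58786.
A rooted plane tree on 14 nodes has 13 edges, and such trees are counted by C_13. So Y = C_13 = 742900.
Non-crossing partitions of an n-element set are counted by C_n; here n = 7. So Z = C_7 = 429.
X + Y + Z = 58786 + 742900 + 429 = 802115.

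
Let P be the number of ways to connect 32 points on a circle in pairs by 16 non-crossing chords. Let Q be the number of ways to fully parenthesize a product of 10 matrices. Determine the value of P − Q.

35352808

Non-crossing perfect matchings of 2n points on a circle are counted by C_n; with 32 points, n = 16. So P = C_16 = 35357670.
Ways to associate a product of 10 factors correspond to binary trees on 10 leaves, so the count is C_9. So Q = C_9 = 4862.
P − Q = 35357670 − 4862 = 35352808.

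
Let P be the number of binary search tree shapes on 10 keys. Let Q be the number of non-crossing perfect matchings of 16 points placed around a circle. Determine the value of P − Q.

Binary trees (left/right distinguished) on n nodes are counted by C_n; here n = 10. So P = C_10 = 16796.
Pairing 16 circle points by 8 non-crossing chords gives C_8 matchings. So Q = C_8 = 1430.
P − Q = 16796 − 1430 = 15366.

15366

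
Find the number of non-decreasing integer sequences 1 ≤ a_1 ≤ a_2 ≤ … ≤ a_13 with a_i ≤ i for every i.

Such sub-staircase sequences of length n are counted by C_n; here n = 13.
C_13 = C_12 · 2(2·12+1)/(12+2) = 208012 · 50/14 = 742900.

742900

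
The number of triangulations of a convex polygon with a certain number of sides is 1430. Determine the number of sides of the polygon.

Triangulations of a convex m-gon are counted by C_{m−2}, and C_8 = 1430.
So m − 2 = 8, giving m = 10 sides.

10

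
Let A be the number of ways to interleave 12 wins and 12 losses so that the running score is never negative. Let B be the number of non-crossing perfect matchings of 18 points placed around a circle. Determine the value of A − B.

Ballot sequences with n votes each where one side never trails are Dyck words, counted by C_n; here n = 12. So A = C_12 = 208012.
Pairing 18 circle points by 9 non-crossing chords gives C_9 matchings. So B = C_9 = 4862.
A − B = 208012 − 4862 = 203150.

203150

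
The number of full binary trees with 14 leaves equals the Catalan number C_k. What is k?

Full binary trees with 14 leaves have 14−1 = 13 internal nodes, so there are C_13 of them.

13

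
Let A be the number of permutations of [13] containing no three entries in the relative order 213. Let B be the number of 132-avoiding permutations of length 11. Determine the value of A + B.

801686

For any fixed pattern of length 3, the pattern-avoiding permutations of [13] number C_13. So A = C_13 = 742900.
Permutations of [n] avoiding any single length-3 pattern are counted by C_n; here n = 11. So B = C_11 = 58786.
A + B = 742900 + 58786 = 801686.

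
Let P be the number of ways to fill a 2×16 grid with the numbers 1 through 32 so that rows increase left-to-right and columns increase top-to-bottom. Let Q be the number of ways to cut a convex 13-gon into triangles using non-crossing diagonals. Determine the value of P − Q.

35298884

By the hook-length formula (or a Dyck-path bijection), SYT of shape 2×16 number C_16. So P = C_16 = 35357670.
The number of triangulations of a 13-gon is the Catalan number C_11 (index = sides − 2). So Q = C_11 = 58786.
P − Q = 35357670 − 58786 = 35298884.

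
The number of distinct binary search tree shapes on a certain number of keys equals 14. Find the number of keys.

Binary search tree shapes on n keys are counted by C_n. Since C_4 = 14, the index is 4.

4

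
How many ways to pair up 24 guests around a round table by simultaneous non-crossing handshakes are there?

208012

Non-crossing handshake pairings of 2n people are counted by C_n; 24 people gives n = 12.
C_12 = C_11 · 2(2·11+1)/(11+2) = 58786 · 46/13 = 208012.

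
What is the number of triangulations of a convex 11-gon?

4862

Triangulations of a convex m-gon are counted by C_{m−2}; with m = 11 this is C_9.
C_9 = C(18,9)/10 = 48620/10 = 4862.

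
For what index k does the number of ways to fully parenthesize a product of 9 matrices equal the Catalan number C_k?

Parenthesizations of m factors correspond to full binary trees with m leaves, counted by C_{m−1}; m = 9 gives C_8.

8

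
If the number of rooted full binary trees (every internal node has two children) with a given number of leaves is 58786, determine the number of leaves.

Full binary trees with L leaves are counted by C_{L−1}, and C_11 = 58786.
So the index is 11, and the number of leaves is 11 + 1 = 12.

12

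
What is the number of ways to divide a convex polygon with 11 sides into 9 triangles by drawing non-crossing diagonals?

The number of triangulations of an 11-gon is the Catalan number C_9 (index = sides − 2).
C_9 = C_8 · 2(2·8+1)/(8+2) = 1430 · 34/10 = 4862.

4862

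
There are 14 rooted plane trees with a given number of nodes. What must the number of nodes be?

5

Rooted ordered trees on m nodes are counted by C_{m−1}, and C_4 = 14.
So the index is 4, and the number of nodes is 4 + 1 = 5.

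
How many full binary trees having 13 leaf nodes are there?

208012

A full binary tree with L leaves has L−1 internal nodes and is counted by C_{L−1}; L = 13 gives C_12.
C_12 = C(24,12)/13 = 2704156/13 = 208012.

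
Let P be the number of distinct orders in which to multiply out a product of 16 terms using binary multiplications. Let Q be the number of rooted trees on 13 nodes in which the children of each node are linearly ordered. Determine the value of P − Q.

Ways to associate a product of 16 factors correspond to binary trees on 16 leaves, so the count is C_15. So P = C_15 = 9694845.
A rooted plane tree on 13 nodes has 12 edges, and such trees are counted by C_12. So Q = C_12 = 208012.
P − Q = 9694845 − 208012 = 9486833.

9486833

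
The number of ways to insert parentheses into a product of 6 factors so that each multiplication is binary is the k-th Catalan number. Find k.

Bracketing 6 factors into binary products is counted by C_{6−1} = C_5.

5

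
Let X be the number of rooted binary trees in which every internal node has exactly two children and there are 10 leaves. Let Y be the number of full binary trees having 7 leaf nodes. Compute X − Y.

4730

Full binary trees with 10 leaves have 10−1 = 9 internal nodes, so there are C_9 of them. So X = C_9 = 4862.
Full binary trees with 7 leaves have 7−1 = 6 internal nodes, so there are C_6 of them. So Y = C_6 = 132.
X − Y = 4862 − 132 = 4730.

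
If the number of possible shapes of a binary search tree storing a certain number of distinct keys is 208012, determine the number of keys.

12

Binary search tree shapes on n keys are counted by C_n; 208012 = C_12.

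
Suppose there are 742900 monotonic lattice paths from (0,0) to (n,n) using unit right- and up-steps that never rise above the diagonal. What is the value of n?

13

Such diagonal-avoiding paths in an n×n grid are counted by C_n; 742900 = C_13.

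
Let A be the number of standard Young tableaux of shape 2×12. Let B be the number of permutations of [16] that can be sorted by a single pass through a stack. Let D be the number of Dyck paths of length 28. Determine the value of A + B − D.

By the hook-length formula (or a Dyck-path bijection), SYT of shape 2×12 number C_12. So A = C_12 = 208012.
Stack-sortable permutations are exactly the 231-avoiding ones, counted by C_n; here n = 16. So B = C_16 = 35357670.
Dyck paths of semilength n (length 2n) are counted by C_n; here n = 14. So D = C_14 = 2674440.
A + B − D = 208012 + 35357670 − 2674440 = 32891242.

32891242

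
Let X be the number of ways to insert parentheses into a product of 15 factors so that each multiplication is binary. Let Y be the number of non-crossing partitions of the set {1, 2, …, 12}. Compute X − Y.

Parenthesizations of m factors correspond to full binary trees with m leaves, counted by C_{m−1}; m = 15 gives C_14. So X = C_14 = 2674440.
Non-crossing partitions of an n-element set are counted by C_n; here n = 12. So Y = C_12 = 208012.
X − Y = 2674440 − 208012 = 2466428.

2466428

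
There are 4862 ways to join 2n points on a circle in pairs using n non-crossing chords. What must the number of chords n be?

Non-crossing pairings of 2n points on a circle are counted by C_n; 4862 = C_9.

9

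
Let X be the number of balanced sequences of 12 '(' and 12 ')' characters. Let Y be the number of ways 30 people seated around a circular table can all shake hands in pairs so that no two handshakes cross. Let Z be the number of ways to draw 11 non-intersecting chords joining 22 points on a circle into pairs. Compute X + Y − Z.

With 12 pairs the number of balanced bracket strings is the Catalan number C_12. So X = C_12 = 208012.
With 30 = 2·15 people, non-crossing handshake pairings are non-crossing perfect matchings on a circle, counted by C_15. So Y = C_15 = 9694845.
Non-crossing perfect matchings of 2n points on a circle are counted by C_n; with 22 points, n = 11. So Z = C_11 = 58786.
X + Y − Z = 208012 + 9694845 − 58786 = 9844071.

9844071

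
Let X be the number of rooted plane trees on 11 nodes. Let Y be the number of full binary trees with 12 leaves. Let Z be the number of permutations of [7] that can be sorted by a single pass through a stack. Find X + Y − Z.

A rooted plane tree on 11 nodes has 10 edges, and such trees are counted by C_10. So X = C_10 = 16796.
Full binary trees with 12 leaves have 12−1 = 11 internal nodes, so there are C_11 of them. So Y = C_11 = 58786.
By Knuth's characterisation, the stack-sortable permutations of length 7 are the 231-avoiders, numbering C_7. So Z = C_7 = 429.
X + Y − Z = 16796 + 58786 − 429 = 75153.

75153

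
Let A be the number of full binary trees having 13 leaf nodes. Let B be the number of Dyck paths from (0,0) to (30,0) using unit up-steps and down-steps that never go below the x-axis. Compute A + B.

Full binary trees with 13 leaves have 13−1 = 12 internal nodes, so there are C_12 of them. So A = C_12 = 208012.
A Dyck path with 15 up-steps and 15 down-steps has semilength 15, so there are C_15 of them. So B = C_15 = 9694845.
A + B = 208012 + 9694845 = 9902857.

9902857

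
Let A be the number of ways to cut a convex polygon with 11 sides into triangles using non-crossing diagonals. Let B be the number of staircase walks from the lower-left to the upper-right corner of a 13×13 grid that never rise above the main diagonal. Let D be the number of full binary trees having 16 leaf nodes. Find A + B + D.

The number of triangulations of an 11-gon is the Catalan number C_9 (index = sides − 2). So A = C_9 = 4862.
Sub-diagonal monotone paths from (0,0) to (13,13) biject with Dyck paths of semilength 13, giving C_13. So B = C_13 = 742900.
Full binary trees with 16 leaves have 16−1 = 15 internal nodes, so there are C_15 of them. So D = C_15 = 9694845.
A + B + D = 4862 + 742900 + 9694845 = 10442607.

10442607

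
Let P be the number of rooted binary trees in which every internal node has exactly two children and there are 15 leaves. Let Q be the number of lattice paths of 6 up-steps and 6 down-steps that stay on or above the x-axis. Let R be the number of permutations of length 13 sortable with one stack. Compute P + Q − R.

A full binary tree with L leaves has L−1 internal nodes and is counted by C_{L−1}; L = 15 gives C_14. So P = C_14 = 2674440.
Dyck paths of semilength n (length 2n) are counted by C_n; here n = 6. So Q = C_6 = 132.
Stack-sortable permutations are exactly the 231-avoiding ones, counted by C_n; here n = 13. So R = C_13 = 742900.
P + Q − R = 2674440 + 132 − 742900 = 1931672.

1931672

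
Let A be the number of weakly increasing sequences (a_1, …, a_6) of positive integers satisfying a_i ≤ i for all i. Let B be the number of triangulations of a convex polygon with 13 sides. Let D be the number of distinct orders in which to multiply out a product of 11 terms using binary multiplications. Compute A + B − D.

Weakly increasing sequences with a_i ≤ i biject with Dyck paths of semilength 6, so there are C_6. So A = C_6 = 132.
Triangulations of a convex m-gon are counted by C_{m−2}; with m = 13 this is C_11. So B = C_11 = 58786.
Parenthesizations of m factors correspond to full binary trees with m leaves, counted by C_{m−1}; m = 11 gives C_10. So D = C_10 = 16796.
A + B − D = 132 + 58786 − 16796 = 42122.

42122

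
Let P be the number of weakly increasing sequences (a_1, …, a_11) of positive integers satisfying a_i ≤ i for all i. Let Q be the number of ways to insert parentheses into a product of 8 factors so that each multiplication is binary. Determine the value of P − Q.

Such sub-staircase sequences of length n are counted by C_n; here n = 11. So P = C_11 = 58786.
Ways to associate a product of 8 factors correspond to binary trees on 8 leaves, so the count is C_7. So Q = C_7 = 429.
P − Q = 58786 − 429 = 58357.

58357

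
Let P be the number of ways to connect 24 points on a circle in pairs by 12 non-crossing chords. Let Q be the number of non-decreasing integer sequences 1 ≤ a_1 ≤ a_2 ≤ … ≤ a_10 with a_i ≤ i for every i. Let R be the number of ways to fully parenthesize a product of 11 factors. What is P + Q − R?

208012

Pairing 24 circle points by 12 non-crossing chords gives C_12 matchings. So P = C_12 = 208012.
Weakly increasing sequences with a_i ≤ i biject with Dyck paths of semilength 10, so there are C_10. So Q = C_10 = 16796.
Ways to associate a product of 11 factors correspond to binary trees on 11 leaves, so the count is C_10. So R = C_10 = 16796.
P + Q − R = 208012 + 16796 − 16796 = 208012.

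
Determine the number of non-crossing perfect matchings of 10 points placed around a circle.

42

Pairing 10 circle points by 5 non-crossing chords gives C_5 matchings.
C_5 = C(10,5)/6 = 252/6 = 42.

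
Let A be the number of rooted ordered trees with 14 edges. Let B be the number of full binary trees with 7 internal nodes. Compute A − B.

2674011

Rooted ordered trees with n edges are counted by C_n; here n = 14. So A = C_14 = 2674440.
Full binary trees with n internal nodes are counted by C_n; here n = 7. So B = C_7 = 429.
A − B = 2674440 − 429 = 2674011.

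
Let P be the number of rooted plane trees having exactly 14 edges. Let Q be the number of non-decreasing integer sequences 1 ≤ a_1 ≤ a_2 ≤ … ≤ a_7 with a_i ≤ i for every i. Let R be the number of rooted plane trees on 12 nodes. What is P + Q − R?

A rooted plane tree with 14 edges has 15 nodes, and the count is C_14. So P = C_14 = 2674440.
Such sub-staircase sequences of length n are counted by C_n; here n = 7. So Q = C_7 = 429.
A rooted plane tree on 12 nodes has 11 edges, and such trees are counted by C_11. So R = C_11 = 58786.
P + Q − R = 2674440 + 429 − 58786 = 2616083.

2616083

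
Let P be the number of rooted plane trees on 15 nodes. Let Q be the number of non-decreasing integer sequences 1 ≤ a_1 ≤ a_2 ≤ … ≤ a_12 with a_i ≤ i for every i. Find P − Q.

2466428

Rooted ordered (plane) trees on m nodes have m−1 edges and are counted by C_{m−1}; m = 15 gives C_14. So P = C_14 = 2674440.
Weakly increasing sequences with a_i ≤ i biject with Dyck paths of semilength 12, so there are C_12. So Q = C_12 = 208012.
P − Q = 2674440 − 208012 = 2466428.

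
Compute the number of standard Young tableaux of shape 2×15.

9694845

Standard Young tableaux of shape 2×n are counted by C_n; here n = 15.
C_15 = 9694845.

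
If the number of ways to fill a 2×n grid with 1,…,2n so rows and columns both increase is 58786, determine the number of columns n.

Standard Young tableaux of shape 2×n are counted by C_n. The Catalan number equal to 58786 is C_11.

11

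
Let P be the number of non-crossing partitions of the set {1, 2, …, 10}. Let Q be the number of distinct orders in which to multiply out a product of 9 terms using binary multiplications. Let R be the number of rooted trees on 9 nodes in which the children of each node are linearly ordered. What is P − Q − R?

13936

The non-crossing partitions of [10] form a lattice of size C_10. So P = C_10 = 16796.
Ways to associate a product of 9 factors correspond to binary trees on 9 leaves, so the count is C_8. So Q = C_8 = 1430.
Rooted ordered (plane) trees on m nodes have m−1 edges and are counted by C_{m−1}; m = 9 gives C_8. So R = C_8 = 1430.
P − Q − R = 16796 − 1430 − 1430 = 13936.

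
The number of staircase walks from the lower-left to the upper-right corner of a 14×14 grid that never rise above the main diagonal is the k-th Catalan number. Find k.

14

Sub-diagonal monotone paths from (0,0) to (14,14) biject with Dyck paths of semilength 14, giving C_14.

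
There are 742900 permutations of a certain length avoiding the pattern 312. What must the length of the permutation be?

13

Permutations of [n] avoiding a fixed length-3 pattern are counted by C_n; 742900 = C_13.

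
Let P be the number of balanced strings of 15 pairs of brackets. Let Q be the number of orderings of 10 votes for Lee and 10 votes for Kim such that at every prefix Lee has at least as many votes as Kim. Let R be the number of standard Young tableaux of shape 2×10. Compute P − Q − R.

9661253

Balanced strings of n pairs of brackets are counted by C_n; here n = 15. So P = C_15 = 9694845.
Reading a vote for the leader as '(' and for the other as ')' turns such a sequence into a balanced string of 10 pairs, so the count is C_10. So Q = C_10 = 16796.
By the hook-length formula (or a Dyck-path bijection), SYT of shape 2×10 number C_10. So R = C_10 = 16796.
P − Q − R = 9694845 − 16796 − 16796 = 9661253.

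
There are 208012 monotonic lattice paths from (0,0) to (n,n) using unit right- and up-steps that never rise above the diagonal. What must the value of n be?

12

Such diagonal-avoiding paths in an n×n grid are counted by C_n. Since C_12 = 208012, the index is 12.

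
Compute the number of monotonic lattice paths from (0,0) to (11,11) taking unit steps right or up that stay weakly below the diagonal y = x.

Monotone paths in an n×n grid that stay weakly below the diagonal are counted by C_n; here n = 11.
C_11 = C(22,11)/12 = 705432/12 = 58786.

58786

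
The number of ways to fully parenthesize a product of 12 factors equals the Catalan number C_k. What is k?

Bracketing 12 factors into binary products is counted by C_{12−1} = C_11.

11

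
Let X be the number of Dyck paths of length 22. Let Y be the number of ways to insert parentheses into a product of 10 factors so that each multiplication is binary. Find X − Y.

53924

Paths of 11 up- and 11 down-steps that never dip below the axis are Dyck paths; their count is C_11. So X = C_11 = 58786.
Bracketing 10 factors into binary products is counted by C_{10−1} = C_9. So Y = C_9 = 4862.
X − Y = 58786 − 4862 = 53924.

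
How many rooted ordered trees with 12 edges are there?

Rooted ordered trees with n edges are counted by C_n; here n = 12.
C_12 = 208012.

208012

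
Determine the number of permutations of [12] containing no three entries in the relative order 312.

208012

Permutations of [n] avoiding any single length-3 pattern are counted by C_n; here n = 12.
C_12 = 208012.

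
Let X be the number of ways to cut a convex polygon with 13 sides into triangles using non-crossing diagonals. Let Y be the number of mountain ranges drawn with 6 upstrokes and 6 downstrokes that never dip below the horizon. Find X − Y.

Triangulations of a convex m-gon are counted by C_{m−2}; with m = 13 this is C_11. So X = C_11 = 58786.
Paths of 6 up- and 6 down-steps that never dip below the axis are Dyck paths; their count is C_6. So Y = C_6 = 132.
X − Y = 58786 − 132 = 58654.

58654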